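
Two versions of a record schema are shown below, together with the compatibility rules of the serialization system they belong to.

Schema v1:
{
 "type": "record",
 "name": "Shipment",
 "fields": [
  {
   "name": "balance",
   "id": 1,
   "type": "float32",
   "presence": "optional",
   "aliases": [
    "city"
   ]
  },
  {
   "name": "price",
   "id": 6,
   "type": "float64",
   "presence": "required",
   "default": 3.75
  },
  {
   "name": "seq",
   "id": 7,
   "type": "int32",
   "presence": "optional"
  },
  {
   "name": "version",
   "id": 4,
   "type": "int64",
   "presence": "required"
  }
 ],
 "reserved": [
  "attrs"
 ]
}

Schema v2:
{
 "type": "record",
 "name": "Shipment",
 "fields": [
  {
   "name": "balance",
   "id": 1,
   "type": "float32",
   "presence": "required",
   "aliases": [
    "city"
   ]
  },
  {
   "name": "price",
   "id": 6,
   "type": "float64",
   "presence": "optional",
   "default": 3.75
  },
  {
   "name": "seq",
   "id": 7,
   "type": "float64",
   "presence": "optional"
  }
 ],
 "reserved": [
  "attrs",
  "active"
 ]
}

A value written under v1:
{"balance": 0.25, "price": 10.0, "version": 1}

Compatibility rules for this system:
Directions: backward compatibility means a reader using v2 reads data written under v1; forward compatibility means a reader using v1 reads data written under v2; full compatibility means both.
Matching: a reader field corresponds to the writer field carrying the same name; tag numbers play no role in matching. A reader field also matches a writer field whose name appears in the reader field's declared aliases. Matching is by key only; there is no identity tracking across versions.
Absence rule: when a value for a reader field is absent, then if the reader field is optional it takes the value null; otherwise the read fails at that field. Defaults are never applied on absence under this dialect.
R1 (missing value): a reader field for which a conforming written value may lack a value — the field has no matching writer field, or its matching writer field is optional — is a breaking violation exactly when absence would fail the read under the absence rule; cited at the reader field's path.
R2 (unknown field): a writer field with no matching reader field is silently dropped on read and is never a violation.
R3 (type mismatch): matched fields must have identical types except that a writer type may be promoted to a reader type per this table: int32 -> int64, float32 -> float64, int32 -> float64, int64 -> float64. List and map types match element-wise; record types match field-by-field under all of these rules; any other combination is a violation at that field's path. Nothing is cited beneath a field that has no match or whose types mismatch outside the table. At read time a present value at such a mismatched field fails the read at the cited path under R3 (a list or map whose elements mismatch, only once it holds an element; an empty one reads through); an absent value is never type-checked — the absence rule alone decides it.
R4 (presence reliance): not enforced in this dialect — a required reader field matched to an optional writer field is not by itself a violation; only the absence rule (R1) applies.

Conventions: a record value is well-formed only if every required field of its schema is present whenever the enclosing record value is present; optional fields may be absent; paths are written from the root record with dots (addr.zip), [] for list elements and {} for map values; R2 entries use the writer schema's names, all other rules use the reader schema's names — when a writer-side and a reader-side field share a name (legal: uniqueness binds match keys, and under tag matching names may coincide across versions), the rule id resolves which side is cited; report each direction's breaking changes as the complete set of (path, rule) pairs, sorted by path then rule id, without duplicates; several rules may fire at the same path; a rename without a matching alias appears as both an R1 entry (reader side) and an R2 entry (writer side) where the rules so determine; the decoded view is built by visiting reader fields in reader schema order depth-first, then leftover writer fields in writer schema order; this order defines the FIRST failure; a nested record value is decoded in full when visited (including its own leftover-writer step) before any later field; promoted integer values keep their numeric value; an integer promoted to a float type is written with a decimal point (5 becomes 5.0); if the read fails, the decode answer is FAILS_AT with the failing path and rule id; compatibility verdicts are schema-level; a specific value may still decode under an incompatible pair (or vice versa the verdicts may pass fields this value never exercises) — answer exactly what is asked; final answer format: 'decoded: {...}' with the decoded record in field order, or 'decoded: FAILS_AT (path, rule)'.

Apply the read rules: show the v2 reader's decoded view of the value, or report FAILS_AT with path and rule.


decoded: {"balance": 0.25, "price": 10.0, "seq": null}

each type pair in Shipment: writer, then reader
migrating the Shipment value to v2:
  balance := 0.25
  price := 10.0
  seq := null (not supplied -> null)
  writer version: unmatched, discarded
  => decoded: {"balance": 0.25, "price": 10.0, "seq": null}
diffs on Shipment not affecting the asked answer:
  field seq in record Shipment: type int32 changed to float64 -> matters for Shipment compatibility verdicts, not for this value's decode
  field balance in record Shipment: optional changed to required -> matters for Shipment compatibility verdicts, not for this value's decode
  field price in record Shipment: required changed to optional -> matters for Shipment compatibility verdicts, not for this value's decode


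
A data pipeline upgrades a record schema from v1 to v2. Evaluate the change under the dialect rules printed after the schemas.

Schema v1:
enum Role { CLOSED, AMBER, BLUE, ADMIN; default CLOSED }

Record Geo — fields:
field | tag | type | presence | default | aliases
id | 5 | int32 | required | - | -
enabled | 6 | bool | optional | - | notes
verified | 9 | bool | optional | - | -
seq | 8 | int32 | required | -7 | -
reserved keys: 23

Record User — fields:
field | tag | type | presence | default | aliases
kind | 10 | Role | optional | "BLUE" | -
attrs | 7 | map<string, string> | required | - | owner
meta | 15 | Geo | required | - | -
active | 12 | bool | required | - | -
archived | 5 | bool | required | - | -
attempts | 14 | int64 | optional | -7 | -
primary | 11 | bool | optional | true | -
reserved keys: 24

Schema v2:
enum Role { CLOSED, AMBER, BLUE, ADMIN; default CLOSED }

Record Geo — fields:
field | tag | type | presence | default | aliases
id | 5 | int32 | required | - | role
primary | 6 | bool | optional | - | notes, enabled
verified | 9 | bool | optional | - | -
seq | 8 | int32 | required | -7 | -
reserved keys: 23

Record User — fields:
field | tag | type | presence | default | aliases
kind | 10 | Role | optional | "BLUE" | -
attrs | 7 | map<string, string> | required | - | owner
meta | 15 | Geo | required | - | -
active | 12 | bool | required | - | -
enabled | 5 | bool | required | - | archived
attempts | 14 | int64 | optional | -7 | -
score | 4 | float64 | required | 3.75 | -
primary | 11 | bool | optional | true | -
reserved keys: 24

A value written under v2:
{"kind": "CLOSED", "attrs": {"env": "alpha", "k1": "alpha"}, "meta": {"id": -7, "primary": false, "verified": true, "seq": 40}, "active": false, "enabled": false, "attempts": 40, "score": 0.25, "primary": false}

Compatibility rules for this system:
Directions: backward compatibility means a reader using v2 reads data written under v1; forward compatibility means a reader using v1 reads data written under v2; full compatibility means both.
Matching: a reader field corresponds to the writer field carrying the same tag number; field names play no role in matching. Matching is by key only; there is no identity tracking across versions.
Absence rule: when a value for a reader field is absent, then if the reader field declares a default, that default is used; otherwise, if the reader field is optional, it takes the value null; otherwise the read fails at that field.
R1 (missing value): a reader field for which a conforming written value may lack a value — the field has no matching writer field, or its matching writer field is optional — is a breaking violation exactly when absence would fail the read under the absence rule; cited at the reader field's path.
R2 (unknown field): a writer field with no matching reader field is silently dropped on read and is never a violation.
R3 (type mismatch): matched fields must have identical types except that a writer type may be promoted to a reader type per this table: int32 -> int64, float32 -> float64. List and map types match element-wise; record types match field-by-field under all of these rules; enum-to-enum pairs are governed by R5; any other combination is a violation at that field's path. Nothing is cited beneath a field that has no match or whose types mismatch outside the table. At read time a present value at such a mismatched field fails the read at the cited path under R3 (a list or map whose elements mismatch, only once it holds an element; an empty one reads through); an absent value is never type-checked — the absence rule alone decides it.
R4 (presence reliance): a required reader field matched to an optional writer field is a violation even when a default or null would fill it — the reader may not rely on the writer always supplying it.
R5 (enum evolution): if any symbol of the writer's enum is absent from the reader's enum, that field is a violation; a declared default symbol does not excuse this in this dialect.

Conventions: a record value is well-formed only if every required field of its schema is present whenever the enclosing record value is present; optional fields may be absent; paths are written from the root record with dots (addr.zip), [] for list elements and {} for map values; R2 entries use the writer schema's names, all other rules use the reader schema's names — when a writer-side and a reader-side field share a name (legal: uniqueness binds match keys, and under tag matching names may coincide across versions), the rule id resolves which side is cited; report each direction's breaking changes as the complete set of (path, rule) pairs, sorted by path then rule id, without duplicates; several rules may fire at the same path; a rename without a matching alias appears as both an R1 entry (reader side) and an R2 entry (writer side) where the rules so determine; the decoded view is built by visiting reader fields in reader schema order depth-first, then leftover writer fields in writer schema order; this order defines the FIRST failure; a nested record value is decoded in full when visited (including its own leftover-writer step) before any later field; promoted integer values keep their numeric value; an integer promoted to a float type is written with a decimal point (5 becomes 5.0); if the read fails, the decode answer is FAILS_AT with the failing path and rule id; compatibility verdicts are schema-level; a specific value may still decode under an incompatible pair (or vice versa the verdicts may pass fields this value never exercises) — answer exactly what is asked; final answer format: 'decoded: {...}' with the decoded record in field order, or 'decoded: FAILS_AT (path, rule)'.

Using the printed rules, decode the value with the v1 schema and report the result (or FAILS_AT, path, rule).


decoded: {"kind": "CLOSED", "attrs": {"env": "alpha", "k1": "alpha"}, "meta": {"id": -7, "enabled": false, "verified": true, "seq": 40}, "active": false, "archived": false, "attempts": 40, "primary": false}

in User below, arrows point writer -> reader
decoding the User value with the v1 reader:
  kind := "CLOSED"
  attrs := {"env": "alpha", "k1": "alpha"}
  meta.id := -7
  meta.enabled := false (from writer primary)
  meta.verified := true
  meta.seq := 40
  active := false
  archived := false (from writer enabled)
  attempts := 40
  primary := false
  writer score: unknown -> dropped
  => decoded: {"kind": "CLOSED", "attrs": {"env": "alpha", "k1": "alpha"}, "meta": {"id": -7, "enabled": false, "verified": true, "seq": 40}, "active": false, "archived": false, "attempts": 40, "primary": false}
the rest of the User diff is inert for this question:
  renamed field enabled to primary in record Geo (alias enabled declared on the renamed field) -> inert under this dialect — no rule fires on User and the result does not move
  renamed field archived to enabled in record User (alias archived declared on the renamed field) -> inert under this dialect — no rule fires on User and the result does not move
  added field score to record User: required float64, tag 4, default 3.75 (in v2 it sits immediately before primary) -> inert under this dialect — no rule fires on User and the result does not move


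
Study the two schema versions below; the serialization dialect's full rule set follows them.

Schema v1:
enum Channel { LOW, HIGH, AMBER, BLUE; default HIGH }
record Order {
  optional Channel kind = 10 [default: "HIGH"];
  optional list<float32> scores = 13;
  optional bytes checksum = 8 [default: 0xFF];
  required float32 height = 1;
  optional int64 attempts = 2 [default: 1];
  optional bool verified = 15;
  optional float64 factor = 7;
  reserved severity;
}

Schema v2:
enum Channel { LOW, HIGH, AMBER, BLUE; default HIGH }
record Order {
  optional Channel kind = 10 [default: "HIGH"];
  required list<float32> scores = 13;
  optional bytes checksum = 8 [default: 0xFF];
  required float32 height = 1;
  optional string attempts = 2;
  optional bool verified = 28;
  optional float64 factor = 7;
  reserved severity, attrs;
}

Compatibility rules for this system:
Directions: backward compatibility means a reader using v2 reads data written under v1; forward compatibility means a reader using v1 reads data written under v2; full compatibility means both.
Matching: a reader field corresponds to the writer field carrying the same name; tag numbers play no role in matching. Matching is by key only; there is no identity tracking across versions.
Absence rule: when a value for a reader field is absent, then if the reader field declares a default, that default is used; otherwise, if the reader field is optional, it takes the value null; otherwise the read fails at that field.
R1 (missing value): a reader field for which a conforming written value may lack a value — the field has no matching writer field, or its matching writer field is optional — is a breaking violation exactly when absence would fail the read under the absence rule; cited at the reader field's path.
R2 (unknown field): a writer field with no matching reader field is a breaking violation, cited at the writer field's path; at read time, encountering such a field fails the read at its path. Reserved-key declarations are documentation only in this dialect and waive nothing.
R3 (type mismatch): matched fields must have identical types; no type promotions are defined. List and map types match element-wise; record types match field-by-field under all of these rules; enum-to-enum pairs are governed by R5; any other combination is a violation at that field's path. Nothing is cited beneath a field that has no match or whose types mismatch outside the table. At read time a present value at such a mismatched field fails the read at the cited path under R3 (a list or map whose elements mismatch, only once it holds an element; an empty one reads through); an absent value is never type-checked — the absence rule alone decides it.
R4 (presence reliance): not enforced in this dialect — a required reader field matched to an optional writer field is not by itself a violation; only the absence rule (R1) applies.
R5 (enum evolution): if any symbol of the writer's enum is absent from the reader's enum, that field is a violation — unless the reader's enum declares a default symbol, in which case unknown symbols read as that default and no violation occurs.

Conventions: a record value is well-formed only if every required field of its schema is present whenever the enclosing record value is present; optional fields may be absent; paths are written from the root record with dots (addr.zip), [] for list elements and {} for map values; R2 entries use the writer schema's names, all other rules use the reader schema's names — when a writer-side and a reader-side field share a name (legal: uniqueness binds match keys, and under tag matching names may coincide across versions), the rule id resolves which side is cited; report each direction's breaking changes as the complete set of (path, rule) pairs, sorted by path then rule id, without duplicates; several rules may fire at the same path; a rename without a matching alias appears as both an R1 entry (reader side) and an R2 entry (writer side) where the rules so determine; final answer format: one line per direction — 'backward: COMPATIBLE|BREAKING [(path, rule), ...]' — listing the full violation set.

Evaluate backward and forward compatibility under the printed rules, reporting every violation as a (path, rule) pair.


arrows below run writer -> reader for Order
backward pass over Order, reader schema v2, writer schema v1:
  kind: Channel -> Channel, writer optional; from kind
  scores: list<float32> -> list<float32>, writer optional; from scores
  checksum: bytes -> bytes, writer optional; from checksum
  height: float32 -> float32, writer required; from height
  attempts: int64 -> string, writer optional; from attempts
  verified: bool -> bool, writer optional; from verified
  factor: float64 -> float64, writer optional; from factor
  rule R3 violated at attempts
  rule R1 violated at scores
  => backward verdict for Order: BREAKING, 2 violation(s)
forward pass over Order, reader schema v1, writer schema v2:
  kind: Channel -> Channel, writer optional; from kind
  scores: list<float32> -> list<float32>, writer required; from scores
  checksum: bytes -> bytes, writer optional; from checksum
  height: float32 -> float32, writer required; from height
  attempts: string -> int64, writer optional; from attempts
  verified: bool -> bool, writer optional; from verified
  factor: float64 -> float64, writer optional; from factor
  rule R3 violated at attempts
  => forward verdict for Order: BREAKING, 1 violation(s)

backward: BREAKING [(attempts, R3), (scores, R1)]; forward: BREAKING [(attempts, R3)]


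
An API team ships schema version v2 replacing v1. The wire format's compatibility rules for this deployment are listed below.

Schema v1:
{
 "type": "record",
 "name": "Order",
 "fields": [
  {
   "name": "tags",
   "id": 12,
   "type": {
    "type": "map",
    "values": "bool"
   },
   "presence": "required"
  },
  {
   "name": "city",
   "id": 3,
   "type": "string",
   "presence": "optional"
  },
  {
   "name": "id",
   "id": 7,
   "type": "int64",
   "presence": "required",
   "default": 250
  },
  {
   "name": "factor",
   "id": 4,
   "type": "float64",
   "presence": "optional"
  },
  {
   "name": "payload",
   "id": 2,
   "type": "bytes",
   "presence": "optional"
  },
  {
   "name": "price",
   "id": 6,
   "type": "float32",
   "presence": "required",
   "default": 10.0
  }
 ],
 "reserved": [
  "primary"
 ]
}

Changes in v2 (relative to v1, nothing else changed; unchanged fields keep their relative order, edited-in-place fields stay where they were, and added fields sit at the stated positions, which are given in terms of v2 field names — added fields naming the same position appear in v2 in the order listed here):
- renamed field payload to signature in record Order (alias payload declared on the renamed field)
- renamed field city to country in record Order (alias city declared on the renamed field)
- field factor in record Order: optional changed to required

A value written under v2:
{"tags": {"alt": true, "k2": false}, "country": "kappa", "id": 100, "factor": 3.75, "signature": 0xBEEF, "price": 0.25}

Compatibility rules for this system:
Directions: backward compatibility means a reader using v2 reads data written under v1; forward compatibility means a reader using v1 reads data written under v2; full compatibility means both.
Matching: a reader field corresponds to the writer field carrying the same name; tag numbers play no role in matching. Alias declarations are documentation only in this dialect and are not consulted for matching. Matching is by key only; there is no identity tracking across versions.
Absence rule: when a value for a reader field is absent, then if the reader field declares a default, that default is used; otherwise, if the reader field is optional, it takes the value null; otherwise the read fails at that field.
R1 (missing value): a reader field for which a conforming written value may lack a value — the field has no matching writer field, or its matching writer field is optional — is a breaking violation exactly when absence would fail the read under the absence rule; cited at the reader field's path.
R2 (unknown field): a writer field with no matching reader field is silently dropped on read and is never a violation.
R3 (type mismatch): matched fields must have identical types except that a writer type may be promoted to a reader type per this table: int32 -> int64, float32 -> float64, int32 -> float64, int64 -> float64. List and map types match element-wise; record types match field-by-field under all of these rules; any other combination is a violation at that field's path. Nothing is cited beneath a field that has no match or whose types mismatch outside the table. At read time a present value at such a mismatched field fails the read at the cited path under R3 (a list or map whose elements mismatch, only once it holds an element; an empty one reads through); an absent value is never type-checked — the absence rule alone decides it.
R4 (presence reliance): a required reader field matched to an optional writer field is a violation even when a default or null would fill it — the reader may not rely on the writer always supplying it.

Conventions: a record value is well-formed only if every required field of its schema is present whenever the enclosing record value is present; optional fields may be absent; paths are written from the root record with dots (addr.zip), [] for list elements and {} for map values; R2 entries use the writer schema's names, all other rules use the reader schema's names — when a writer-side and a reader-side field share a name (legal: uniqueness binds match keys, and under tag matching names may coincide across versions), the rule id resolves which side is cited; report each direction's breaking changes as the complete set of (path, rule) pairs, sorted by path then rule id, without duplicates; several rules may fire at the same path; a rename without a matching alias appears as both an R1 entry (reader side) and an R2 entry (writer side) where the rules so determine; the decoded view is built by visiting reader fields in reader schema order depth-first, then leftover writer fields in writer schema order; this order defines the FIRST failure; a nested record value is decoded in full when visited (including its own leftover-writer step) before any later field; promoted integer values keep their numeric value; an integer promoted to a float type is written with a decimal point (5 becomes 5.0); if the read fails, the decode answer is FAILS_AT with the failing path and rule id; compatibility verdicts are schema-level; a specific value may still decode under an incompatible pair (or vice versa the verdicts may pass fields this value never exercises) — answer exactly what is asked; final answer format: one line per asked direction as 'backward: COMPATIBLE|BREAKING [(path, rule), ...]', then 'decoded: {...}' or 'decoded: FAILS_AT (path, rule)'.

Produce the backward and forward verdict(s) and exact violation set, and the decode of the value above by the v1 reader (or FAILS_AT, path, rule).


in Order below, arrows point writer -> reader
backward pass over Order, reader schema v2, writer schema v1:
  tags: paired with writer tags (map<string, bool> -> map<string, bool>; writer required)
  country: no writer-side match
  id: paired with writer id (int64 -> int64; writer required)
  factor: paired with writer factor (float64 -> float64; writer optional)
  signature: no writer-side match
  price: paired with writer price (float32 -> float32; writer required)
  city (writer side), unknown to reader
  payload (writer side), unknown to reader
  breaking: (factor, R1)
  breaking: (factor, R4)
  backward on Order therefore BREAKING (2)
forward pass over Order, reader schema v1, writer schema v2:
  tags: paired with writer tags (map<string, bool> -> map<string, bool>; writer required)
  city: no writer-side match
  id: paired with writer id (int64 -> int64; writer required)
  factor: paired with writer factor (float64 -> float64; writer required)
  payload: no writer-side match
  price: paired with writer price (float32 -> float32; writer required)
  country (writer side), unknown to reader
  signature (writer side), unknown to reader
  nothing fires on Order: forward is COMPATIBLE
decode walk for Order under reader schema v1:
  tags := {"alt": true, "k2": false}
  city := null (not supplied -> null)
  id := 100
  factor := 3.75
  payload := null (not supplied -> null)
  price := 0.25
  writer country: unmatched, discarded
  writer signature: unmatched, discarded
  => decoded: {"tags": {"alt": true, "k2": false}, "city": null, "id": 100, "factor": 3.75, "payload": null, "price": 0.25}

backward: BREAKING [(factor, R1), (factor, R4)]; forward: COMPATIBLE []; decoded: {"tags": {"alt": true, "k2": false}, "city": null, "id": 100, "factor": 3.75, "payload": null, "price": 0.25}


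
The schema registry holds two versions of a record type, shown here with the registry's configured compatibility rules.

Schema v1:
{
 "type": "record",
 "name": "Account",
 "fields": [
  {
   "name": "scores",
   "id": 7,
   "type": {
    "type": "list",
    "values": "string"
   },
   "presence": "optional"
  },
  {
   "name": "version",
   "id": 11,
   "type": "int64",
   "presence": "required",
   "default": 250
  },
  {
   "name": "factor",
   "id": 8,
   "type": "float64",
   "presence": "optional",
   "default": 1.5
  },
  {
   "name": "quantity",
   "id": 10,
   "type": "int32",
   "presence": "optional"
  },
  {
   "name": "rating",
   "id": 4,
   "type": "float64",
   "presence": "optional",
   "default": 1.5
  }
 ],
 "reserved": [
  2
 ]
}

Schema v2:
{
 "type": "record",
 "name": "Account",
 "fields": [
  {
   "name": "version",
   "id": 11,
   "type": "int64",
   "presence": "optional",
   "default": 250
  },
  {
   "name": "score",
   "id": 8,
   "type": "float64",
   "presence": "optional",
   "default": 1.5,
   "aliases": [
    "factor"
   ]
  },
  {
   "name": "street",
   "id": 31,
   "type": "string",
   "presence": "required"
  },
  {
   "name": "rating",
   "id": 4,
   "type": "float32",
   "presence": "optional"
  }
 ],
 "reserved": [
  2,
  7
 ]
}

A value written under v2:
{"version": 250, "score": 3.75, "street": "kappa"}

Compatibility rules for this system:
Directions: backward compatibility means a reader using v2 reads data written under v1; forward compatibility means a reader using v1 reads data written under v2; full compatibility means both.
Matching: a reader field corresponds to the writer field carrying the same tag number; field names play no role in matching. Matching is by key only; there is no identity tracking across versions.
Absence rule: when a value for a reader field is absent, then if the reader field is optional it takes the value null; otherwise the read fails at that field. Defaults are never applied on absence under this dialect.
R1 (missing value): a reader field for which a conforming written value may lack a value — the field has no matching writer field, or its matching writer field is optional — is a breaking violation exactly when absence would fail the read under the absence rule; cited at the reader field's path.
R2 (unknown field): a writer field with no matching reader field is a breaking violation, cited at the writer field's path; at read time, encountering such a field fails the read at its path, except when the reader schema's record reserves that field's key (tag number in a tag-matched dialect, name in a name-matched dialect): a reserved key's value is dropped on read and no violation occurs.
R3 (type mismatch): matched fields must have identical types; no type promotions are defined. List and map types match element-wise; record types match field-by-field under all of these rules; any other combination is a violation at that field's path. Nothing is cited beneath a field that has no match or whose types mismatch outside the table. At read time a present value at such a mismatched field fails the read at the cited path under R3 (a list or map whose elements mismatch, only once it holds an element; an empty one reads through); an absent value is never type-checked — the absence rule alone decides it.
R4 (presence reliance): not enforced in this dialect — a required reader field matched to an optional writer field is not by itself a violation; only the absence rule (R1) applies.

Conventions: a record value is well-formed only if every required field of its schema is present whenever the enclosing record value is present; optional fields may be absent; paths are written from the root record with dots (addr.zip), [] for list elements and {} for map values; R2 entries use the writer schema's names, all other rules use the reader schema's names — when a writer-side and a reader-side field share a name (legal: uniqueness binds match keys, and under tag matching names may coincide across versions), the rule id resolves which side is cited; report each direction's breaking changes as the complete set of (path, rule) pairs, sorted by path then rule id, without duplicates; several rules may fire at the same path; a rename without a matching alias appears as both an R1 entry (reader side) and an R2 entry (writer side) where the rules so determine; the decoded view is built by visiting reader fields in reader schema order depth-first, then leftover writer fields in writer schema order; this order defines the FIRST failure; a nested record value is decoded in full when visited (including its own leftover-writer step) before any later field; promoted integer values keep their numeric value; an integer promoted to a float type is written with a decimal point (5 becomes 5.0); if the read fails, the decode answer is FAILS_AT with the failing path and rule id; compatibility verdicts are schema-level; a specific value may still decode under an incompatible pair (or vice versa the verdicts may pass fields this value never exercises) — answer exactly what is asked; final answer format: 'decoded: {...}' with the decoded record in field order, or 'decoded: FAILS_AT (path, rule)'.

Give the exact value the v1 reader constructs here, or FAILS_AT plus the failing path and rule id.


in Account below, arrows point writer -> reader
decoding the Account value with the v1 reader:
  scores := null (absent, optional -> null)
  version := 250
  factor := 3.75 (from writer score)
  quantity := null (absent, optional -> null)
  rating := null (absent, optional -> null)
  read fails at street under R2 (unknown field)
  => FAILS_AT (street, R2)
remaining Account differences; none change what is asked:
  field version in record Account: required changed to optional -> a verdict-level change on Account — the shown value reads the same
  removed field quantity from record Account -> a verdict-level change on Account — the shown value reads the same
  renamed field factor to score in record Account (alias factor declared on the renamed field) -> triggers nothing under the printed rules; the Account answer is the same either way
  removed field scores from record Account (its key 7 joins the reserved list) -> triggers nothing under the printed rules; the Account answer is the same either way
  field rating in record Account: type float64 changed to float32 (its default is dropped) -> a verdict-level change on Account — the shown value reads the same

decoded: FAILS_AT (street, R2)


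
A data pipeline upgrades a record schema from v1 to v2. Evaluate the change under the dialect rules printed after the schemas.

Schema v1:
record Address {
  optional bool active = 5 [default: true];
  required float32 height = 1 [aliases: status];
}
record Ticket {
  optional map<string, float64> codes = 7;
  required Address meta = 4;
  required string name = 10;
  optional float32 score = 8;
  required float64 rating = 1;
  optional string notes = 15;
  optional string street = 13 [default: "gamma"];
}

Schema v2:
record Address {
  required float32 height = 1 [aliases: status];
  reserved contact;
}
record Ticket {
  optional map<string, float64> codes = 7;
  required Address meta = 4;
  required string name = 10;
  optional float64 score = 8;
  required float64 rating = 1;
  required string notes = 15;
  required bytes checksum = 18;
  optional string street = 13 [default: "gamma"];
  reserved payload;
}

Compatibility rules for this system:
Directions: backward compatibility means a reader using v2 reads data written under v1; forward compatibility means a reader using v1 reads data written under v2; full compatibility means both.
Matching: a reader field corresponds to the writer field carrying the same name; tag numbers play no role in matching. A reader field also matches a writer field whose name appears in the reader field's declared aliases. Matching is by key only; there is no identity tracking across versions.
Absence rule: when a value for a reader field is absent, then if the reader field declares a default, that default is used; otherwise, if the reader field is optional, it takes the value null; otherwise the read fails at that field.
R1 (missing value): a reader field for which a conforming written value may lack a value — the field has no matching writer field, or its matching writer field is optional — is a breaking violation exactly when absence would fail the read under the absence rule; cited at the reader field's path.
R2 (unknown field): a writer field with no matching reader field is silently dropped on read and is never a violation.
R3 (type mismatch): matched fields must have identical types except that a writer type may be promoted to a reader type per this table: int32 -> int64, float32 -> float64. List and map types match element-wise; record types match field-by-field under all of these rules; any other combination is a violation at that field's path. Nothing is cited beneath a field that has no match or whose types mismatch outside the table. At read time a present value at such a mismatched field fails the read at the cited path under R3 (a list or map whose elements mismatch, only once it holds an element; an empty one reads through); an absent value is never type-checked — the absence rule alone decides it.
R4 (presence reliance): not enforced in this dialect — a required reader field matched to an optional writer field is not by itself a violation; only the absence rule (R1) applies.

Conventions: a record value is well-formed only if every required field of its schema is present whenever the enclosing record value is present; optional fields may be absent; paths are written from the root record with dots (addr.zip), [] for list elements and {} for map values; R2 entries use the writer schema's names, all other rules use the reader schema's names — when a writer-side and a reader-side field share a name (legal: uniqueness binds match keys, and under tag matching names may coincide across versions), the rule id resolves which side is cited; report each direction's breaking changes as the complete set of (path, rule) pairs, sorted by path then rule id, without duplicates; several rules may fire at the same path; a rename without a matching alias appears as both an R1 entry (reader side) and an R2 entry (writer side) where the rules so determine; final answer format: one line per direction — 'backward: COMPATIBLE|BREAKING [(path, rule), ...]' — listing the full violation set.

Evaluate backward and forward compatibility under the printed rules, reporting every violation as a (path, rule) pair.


backward: BREAKING [(checksum, R1), (notes, R1)]; forward: BREAKING [(score, R3)]

each type pair in Ticket: writer, then reader
backward on Ticket — v2 reading data written by v1:
  map<string, float64> -> map<string, float64>, writer optional: codes aligns to codes
  Address -> Address, writer required: meta aligns to meta
  string -> string, writer required: name aligns to name
  float32 -> float64, writer optional: score aligns to score
  float64 -> float64, writer required: rating aligns to rating
  string -> string, writer optional: notes aligns to notes
  checksum has no writer counterpart
  string -> string, writer optional: street aligns to street
  float32 -> float32, writer required: meta.height aligns to meta.height
  meta.active (writer side), unknown to reader
  R1 fires at checksum
  R1 fires at notes
  => 2 violation(s): backward is BREAKING for Ticket
forward on Ticket — v1 reading data written by v2:
  map<string, float64> -> map<string, float64>, writer optional: codes aligns to codes
  Address -> Address, writer required: meta aligns to meta
  string -> string, writer required: name aligns to name
  float64 -> float32, writer optional: score aligns to score
  float64 -> float64, writer required: rating aligns to rating
  string -> string, writer required: notes aligns to notes
  string -> string, writer optional: street aligns to street
  checksum (writer side), unknown to reader
  meta.active has no writer counterpart
  float32 -> float32, writer required: meta.height aligns to meta.height
  R3 fires at score
  => 1 violation(s): forward is BREAKING for Ticket


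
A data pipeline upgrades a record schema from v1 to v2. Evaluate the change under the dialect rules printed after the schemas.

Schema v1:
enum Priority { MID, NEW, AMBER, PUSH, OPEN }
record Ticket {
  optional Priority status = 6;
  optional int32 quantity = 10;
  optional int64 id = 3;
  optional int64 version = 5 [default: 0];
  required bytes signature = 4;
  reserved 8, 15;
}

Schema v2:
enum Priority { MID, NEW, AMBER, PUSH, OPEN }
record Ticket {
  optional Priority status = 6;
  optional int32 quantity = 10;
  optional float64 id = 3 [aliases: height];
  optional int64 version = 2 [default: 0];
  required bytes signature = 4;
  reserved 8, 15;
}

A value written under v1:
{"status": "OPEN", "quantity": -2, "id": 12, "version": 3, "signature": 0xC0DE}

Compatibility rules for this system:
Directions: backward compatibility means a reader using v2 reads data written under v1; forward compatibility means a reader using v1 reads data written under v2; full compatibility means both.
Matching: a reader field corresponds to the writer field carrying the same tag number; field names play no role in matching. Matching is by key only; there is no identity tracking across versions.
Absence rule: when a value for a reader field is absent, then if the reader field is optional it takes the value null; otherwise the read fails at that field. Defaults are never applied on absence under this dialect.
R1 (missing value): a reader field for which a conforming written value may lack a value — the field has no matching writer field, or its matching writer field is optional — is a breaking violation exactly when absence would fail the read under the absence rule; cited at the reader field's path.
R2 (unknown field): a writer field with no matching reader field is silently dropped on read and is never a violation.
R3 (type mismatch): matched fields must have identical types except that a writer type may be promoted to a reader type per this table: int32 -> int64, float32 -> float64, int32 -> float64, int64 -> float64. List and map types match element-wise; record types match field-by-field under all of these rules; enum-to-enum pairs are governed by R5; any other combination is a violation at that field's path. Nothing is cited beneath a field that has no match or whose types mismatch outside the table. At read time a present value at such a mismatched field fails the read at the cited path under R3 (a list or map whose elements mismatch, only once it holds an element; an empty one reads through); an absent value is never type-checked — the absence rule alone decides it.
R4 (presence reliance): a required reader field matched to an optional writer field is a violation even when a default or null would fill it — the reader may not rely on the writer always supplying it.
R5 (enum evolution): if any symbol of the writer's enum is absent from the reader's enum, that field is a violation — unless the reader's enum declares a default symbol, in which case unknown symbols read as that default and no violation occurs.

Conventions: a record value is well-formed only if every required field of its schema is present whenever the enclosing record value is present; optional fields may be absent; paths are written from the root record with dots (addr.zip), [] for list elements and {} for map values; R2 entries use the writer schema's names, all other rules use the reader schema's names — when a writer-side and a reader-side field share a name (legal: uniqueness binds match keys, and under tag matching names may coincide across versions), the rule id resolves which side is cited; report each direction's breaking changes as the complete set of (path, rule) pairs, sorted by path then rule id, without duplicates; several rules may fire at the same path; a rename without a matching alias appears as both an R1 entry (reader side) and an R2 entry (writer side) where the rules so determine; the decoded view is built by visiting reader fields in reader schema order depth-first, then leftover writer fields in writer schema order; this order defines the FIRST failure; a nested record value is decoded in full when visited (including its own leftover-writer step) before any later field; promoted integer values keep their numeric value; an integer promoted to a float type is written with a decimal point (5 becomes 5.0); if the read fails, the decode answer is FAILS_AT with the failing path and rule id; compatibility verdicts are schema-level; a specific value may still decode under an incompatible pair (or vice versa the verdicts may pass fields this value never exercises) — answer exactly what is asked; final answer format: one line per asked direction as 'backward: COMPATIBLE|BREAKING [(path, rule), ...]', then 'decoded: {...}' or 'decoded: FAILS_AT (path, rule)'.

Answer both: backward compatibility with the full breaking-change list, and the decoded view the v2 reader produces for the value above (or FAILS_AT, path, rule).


each type pair in Ticket: writer, then reader
backward analysis of Ticket with v2 as reader and v1 as writer:
  status: Priority -> Priority, writer optional; from status
  quantity: int32 -> int32, writer optional; from quantity
  id: int64 -> float64, writer optional; from id
  version: no writer-side match
  signature: bytes -> bytes, writer required; from signature
  leftover writer field: version
  => backward verdict for Ticket: COMPATIBLE, no violations
decoding the Ticket value with the v2 reader:
  status := "OPEN"
  quantity := -2
  id := 12.0 (int64 -> float64)
  version := null (not supplied -> null)
  signature := 0xC0DE
  writer version: unmatched, discarded
  => decoded: {"status": "OPEN", "quantity": -2, "id": 12.0, "version": null, "signature": 0xC0DE}
the rest of the Ticket diff is inert for this question:
  field id in record Ticket: type int64 changed to float64 -> its effect on Ticket is confined to the forward direction, not asked

backward: COMPATIBLE []; decoded: {"status": "OPEN", "quantity": -2, "id": 12.0, "version": null, "signature": 0xC0DE}
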